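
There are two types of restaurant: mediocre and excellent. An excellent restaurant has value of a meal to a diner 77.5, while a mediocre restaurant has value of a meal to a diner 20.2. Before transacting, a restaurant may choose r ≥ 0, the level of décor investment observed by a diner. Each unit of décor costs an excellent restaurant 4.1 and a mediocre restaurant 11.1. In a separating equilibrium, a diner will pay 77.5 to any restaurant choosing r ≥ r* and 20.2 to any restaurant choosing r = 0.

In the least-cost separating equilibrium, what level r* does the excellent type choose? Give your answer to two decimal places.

5.16

A mediocre restaurant choosing r = 0 receives 20.2.
Imitating at r* instead would pay 77.5 at cost 11.1·r*, netting 77.5 − 11.1·r*.
Indifference: 20.2 = 77.5 − 11.1·r*, so r* = (77.5 − 20.2) / 11.1 ≈ 5.16.
This is the mediocre type's binding incentive-compatibility constraint; any r ≥ 5.16 sustains separation on that side.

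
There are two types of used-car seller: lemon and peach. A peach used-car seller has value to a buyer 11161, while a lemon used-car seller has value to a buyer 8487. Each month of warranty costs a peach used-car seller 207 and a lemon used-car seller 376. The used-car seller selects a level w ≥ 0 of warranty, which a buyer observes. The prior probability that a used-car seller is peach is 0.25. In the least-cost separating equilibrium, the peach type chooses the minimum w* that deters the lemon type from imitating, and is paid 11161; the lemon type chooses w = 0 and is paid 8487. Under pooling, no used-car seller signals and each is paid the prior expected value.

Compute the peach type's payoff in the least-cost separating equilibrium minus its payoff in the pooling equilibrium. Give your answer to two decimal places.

Least-cost separating signal: w* solves 8487 = 11161 − 376·w*, so w* = (11161 − 8487)/376 ≈ 7.1117.
Peach type's separating payoff: 11161 − 207 × w* = 11161 − 207 × (11161 − 8487)/376 = 11161 − 553518/376 ≈ 9688.8777.
Pooling payoff: 0.25 × 11161 + 0.75 × 8487 = 9155.5.
Difference: 9688.8777 − 9155.5 = 533.3777, i.e. 533.38 to two decimal places.
The peach type prefers to separate.

533.38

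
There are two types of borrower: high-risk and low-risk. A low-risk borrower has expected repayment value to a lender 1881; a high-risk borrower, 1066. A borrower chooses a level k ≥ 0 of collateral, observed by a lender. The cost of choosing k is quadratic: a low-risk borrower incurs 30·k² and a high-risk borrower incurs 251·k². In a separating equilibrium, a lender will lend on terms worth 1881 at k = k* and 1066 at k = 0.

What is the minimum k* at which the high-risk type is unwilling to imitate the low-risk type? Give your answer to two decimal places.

The high-risk type at k = 0 receives 1066; imitating at k* yields 1881 − 251·k*².
Indifference: 1066 = 1881 − 251·k*², so k*² = (1881 − 1066) / 251 ≈ 3.2470.
k* = √3.2470 ≈ 1.80.

1.80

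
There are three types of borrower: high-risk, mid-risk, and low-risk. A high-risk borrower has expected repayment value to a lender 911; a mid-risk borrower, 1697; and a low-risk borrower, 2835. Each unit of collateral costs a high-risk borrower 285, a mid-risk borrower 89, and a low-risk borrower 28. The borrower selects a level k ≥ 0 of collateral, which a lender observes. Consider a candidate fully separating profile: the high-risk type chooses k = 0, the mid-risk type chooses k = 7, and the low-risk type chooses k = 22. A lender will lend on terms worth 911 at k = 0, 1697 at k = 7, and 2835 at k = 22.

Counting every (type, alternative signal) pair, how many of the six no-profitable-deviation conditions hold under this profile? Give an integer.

6

Mid-risk (own payoff 1697 − 89×7 = 1074): to k=0 gives 911 → no gain ✓; to k=22 gives 2835 − 89×22 = 877 → no gain ✓.
Low-risk (own payoff 2835 − 28×22 = 2219): to k=0 gives 911 → no gain ✓; to k=7 gives 1697 − 28×7 = 1501 → no gain ✓.
High-risk (own payoff 911): to k=7 gives 1697 − 285×7 = -298 → no gain ✓; to k=22 gives 2835 − 285×22 = -3435 → no gain ✓.
6 of the 6 constraints hold; this profile is a separating equilibrium.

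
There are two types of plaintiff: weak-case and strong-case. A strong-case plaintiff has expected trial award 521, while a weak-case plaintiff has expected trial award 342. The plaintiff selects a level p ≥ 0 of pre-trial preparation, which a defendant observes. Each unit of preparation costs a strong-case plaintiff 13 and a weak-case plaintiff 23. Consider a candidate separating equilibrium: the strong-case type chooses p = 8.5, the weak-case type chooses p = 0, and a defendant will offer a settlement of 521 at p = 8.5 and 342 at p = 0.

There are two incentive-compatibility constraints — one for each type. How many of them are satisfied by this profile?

2

Weak-case type: stay at 0 → 342; mimic → 521 − 23 × 8.5 = 325.5. IC holds (342 ≥ 325.5).
Strong-case type: signal → 521 − 13 × 8.5 = 410.5; deviate to 0 → 342. IC holds (410.5 ≥ 342).
2 of 2 constraints hold, so this is a separating equilibrium.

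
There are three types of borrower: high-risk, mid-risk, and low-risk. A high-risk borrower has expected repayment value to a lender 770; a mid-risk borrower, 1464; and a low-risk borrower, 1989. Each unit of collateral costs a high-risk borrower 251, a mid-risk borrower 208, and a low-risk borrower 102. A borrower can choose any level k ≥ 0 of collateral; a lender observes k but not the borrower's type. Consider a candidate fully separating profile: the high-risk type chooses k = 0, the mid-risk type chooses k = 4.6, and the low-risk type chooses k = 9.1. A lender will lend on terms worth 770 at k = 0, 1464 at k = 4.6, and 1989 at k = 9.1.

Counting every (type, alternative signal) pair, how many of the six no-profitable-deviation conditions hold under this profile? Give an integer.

High-risk (own payoff 770): to k=4.6 gives 1464 − 251×4.6 = 309.4 → no gain ✓; to k=9.1 gives 1989 − 251×9.1 = -295.1 → no gain ✓.
Low-risk (own payoff 1989 − 102×9.1 = 1060.8): to k=0 gives 770 → no gain ✓; to k=4.6 gives 1464 − 102×4.6 = 994.8 → no gain ✓.
Mid-risk (own payoff 1464 − 208×4.6 = 507.2): to k=0 gives 770 → profitable ✗; to k=9.1 gives 1989 − 208×9.1 = 96.2 → no gain ✓.
5 of the 6 constraints hold; not an equilibrium.

5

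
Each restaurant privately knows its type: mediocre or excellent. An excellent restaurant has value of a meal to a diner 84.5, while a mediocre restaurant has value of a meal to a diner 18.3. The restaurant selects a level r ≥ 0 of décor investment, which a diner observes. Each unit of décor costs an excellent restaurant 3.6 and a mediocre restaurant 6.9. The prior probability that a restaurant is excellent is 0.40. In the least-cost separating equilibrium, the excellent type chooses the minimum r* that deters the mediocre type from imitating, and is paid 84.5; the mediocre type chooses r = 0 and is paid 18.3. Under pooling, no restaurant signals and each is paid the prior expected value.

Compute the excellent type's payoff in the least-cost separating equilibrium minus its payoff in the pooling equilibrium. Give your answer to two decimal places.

Least-cost separating signal: r* solves 18.3 = 84.5 − 6.9·r*, so r* = (84.5 − 18.3)/6.9 ≈ 9.5942.
Excellent type's separating payoff: 84.5 − 3.6 × r* = 84.5 − 3.6 × (84.5 − 18.3)/6.9 = 84.5 − 238.32/6.9 ≈ 49.9609.
Pooling payoff: 0.40 × 84.5 + 0.60 × 18.3 = 44.78.
Difference: 49.9609 − 44.78 = 5.1809, i.e. 5.18 to two decimal places.
The excellent type prefers to separate.

5.18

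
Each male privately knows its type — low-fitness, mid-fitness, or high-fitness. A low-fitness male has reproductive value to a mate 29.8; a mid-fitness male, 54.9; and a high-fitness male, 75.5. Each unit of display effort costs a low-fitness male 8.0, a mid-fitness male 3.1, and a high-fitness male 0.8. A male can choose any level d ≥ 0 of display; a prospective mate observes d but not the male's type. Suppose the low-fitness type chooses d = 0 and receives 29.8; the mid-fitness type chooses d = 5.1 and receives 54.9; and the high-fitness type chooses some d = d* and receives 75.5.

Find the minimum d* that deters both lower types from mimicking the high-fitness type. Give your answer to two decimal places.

11.75

Low-fitness type (on-path payoff 29.8) won't mimic when 29.8 ≥ 75.5 − 8.0·d*, i.e. d* ≥ 5.71.
Mid-fitness type (on-path payoff 54.9 − 3.1×5.1 = 39.09) won't mimic when 39.09 ≥ 75.5 − 3.1·d*, i.e. d* ≥ 11.75.
Both must hold, so d* = max(5.71, 11.75) = 11.75. The mid-fitness type's constraint binds.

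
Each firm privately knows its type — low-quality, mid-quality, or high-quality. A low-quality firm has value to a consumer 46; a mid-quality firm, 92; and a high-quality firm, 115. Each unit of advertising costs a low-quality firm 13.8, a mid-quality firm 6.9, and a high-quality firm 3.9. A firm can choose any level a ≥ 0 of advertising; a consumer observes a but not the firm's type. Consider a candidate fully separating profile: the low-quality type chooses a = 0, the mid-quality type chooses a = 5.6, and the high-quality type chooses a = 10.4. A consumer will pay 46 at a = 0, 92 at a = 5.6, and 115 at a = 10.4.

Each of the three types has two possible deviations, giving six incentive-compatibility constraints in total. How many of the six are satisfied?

6

High-quality (own payoff 115 − 3.9×10.4 = 74.44): to a=0 gives 46 → no gain ✓; to a=5.6 gives 92 − 3.9×5.6 = 70.16 → no gain ✓.
Mid-quality (own payoff 92 − 6.9×5.6 = 53.36): to a=0 gives 46 → no gain ✓; to a=10.4 gives 115 − 6.9×10.4 = 43.24 → no gain ✓.
Low-quality (own payoff 46): to a=5.6 gives 92 − 13.8×5.6 = 14.72 → no gain ✓; to a=10.4 gives 115 − 13.8×10.4 = -28.52 → no gain ✓.
6 of the 6 constraints hold; this profile is a separating equilibrium.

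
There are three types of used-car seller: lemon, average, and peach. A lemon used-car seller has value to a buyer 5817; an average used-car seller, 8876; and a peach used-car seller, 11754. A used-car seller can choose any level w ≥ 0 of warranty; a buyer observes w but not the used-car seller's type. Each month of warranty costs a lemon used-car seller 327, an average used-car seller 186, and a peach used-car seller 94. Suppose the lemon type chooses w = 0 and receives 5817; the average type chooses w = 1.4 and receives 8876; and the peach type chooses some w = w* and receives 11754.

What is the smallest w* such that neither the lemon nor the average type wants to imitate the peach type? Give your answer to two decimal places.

18.16

Average type (on-path payoff 8876 − 186×1.4 = 8615.6) won't mimic when 8615.6 ≥ 11754 − 186·w*, i.e. w* ≥ 16.87.
Lemon type (on-path payoff 5817) won't mimic when 5817 ≥ 11754 − 327·w*, i.e. w* ≥ 18.16.
Both must hold, so w* = max(18.16, 16.87) = 18.16. The lemon type's constraint binds.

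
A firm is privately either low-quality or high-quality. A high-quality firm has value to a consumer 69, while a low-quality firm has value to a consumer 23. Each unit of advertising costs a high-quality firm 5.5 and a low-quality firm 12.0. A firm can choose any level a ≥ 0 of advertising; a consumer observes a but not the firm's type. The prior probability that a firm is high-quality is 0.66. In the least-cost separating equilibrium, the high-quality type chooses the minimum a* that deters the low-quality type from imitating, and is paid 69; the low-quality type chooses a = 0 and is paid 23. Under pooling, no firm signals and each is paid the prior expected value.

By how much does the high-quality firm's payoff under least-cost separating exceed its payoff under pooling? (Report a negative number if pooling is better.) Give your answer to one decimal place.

Least-cost separating signal: a* solves 23 = 69 − 12.0·a*, so a* = (69 − 23)/12.0 ≈ 3.8333.
High-quality type's separating payoff: 69 − 5.5 × a* = 69 − 5.5 × (69 − 23)/12.0 = 69 − 253/12.0 ≈ 47.917.
Pooling payoff: 0.66 × 69 + 0.34 × 23 = 53.36.
Difference: 47.917 − 53.36 = -5.443, i.e. -5.4 to one decimal place.
The high-quality type would prefer the pooling outcome.

-5.4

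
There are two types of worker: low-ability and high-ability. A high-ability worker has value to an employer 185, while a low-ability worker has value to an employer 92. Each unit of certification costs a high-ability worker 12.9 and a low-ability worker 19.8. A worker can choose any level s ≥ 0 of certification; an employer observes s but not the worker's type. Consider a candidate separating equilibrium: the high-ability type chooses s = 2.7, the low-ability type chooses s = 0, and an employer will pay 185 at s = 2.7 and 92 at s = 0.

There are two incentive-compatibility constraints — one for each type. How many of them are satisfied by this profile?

1

Low-ability type: stay at 0 → 92; mimic → 185 − 19.8 × 2.7 = 131.54. IC fails (92 < 131.54).
High-ability type: signal → 185 − 12.9 × 2.7 = 150.17; deviate to 0 → 92. IC holds (150.17 ≥ 92).
1 of 2 constraints hold, so this profile is not an equilibrium.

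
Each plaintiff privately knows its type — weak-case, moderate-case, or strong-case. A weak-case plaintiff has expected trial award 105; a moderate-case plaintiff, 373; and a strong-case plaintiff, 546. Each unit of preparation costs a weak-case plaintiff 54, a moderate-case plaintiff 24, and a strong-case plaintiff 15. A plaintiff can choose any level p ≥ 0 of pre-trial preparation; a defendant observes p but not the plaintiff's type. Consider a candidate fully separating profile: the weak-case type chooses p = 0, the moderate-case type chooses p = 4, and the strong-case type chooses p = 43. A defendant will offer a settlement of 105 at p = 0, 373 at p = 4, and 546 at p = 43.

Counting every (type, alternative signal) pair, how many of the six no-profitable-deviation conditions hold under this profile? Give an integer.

3

Moderate-case (own payoff 373 − 24×4 = 277): to p=0 gives 105 → no gain ✓; to p=43 gives 546 − 24×43 = -486 → no gain ✓.
Strong-case (own payoff 546 − 15×43 = -99): to p=0 gives 105 → profitable ✗; to p=4 gives 373 − 15×4 = 313 → profitable ✗.
Weak-case (own payoff 105): to p=4 gives 373 − 54×4 = 157 → profitable ✗; to p=43 gives 546 − 54×43 = -1776 → no gain ✓.
3 of the 6 constraints hold; not an equilibrium.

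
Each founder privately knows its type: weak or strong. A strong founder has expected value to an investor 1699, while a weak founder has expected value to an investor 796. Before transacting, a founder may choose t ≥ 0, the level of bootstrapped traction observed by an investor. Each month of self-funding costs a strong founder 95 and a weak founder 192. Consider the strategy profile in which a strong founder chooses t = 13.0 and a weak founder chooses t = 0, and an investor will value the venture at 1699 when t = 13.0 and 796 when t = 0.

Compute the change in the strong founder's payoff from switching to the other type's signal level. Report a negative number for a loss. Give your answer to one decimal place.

Playing t = 13.0 the strong founder receives 1699 − 95 × 13.0 = 464.
Deviating to t = 0 yields 796 instead.
Gain from deviating: 796 − 464 = 332.0.
The gain is positive, so the strong type's incentive-compatibility constraint is violated — this profile is not a separating equilibrium.

332.0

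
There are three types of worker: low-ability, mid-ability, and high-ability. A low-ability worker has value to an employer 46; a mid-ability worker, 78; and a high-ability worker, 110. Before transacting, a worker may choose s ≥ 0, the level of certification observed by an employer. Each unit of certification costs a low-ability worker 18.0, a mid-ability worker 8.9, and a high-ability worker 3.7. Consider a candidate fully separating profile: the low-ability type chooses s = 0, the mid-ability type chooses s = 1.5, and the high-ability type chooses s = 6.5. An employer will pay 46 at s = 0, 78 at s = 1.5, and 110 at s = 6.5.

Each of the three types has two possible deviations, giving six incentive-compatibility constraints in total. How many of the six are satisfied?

High-ability (own payoff 110 − 3.7×6.5 = 85.95): to s=0 gives 46 → no gain ✓; to s=1.5 gives 78 − 3.7×1.5 = 72.45 → no gain ✓.
Low-ability (own payoff 46): to s=1.5 gives 78 − 18.0×1.5 = 51 → profitable ✗; to s=6.5 gives 110 − 18.0×6.5 = -7 → no gain ✓.
Mid-ability (own payoff 78 − 8.9×1.5 = 64.65): to s=0 gives 46 → no gain ✓; to s=6.5 gives 110 − 8.9×6.5 = 52.15 → no gain ✓.
5 of the 6 constraints hold; not an equilibrium.

5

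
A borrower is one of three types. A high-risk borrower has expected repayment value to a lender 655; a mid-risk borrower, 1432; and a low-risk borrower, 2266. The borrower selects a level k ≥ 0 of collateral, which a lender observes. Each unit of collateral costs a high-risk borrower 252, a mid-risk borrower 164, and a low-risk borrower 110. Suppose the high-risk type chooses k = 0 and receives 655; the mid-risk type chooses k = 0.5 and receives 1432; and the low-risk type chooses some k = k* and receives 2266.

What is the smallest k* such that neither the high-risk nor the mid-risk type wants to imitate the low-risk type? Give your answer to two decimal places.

6.39

High-risk type (on-path payoff 655) won't mimic when 655 ≥ 2266 − 252·k*, i.e. k* ≥ 6.39.
Mid-risk type (on-path payoff 1432 − 164×0.5 = 1350) won't mimic when 1350 ≥ 2266 − 164·k*, i.e. k* ≥ 5.59.
Both must hold, so k* = max(6.39, 5.59) = 6.39. The high-risk type's constraint binds.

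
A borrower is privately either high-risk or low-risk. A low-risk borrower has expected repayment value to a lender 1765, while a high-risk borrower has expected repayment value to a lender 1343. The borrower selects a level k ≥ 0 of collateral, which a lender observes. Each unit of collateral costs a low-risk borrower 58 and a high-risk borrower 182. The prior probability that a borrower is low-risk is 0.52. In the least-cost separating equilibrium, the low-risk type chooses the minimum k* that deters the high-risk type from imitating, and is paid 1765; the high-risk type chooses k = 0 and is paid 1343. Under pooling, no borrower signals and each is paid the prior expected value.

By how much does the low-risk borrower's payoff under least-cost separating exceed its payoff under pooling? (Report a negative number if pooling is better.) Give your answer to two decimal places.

68.08

Least-cost separating signal: k* solves 1343 = 1765 − 182·k*, so k* = (1765 − 1343)/182 ≈ 2.3187.
Low-risk type's separating payoff: 1765 − 58 × k* = 1765 − 58 × (1765 − 1343)/182 = 1765 − 24476/182 ≈ 1630.5165.
Pooling payoff: 0.52 × 1765 + 0.48 × 1343 = 1562.44.
Difference: 1630.5165 − 1562.44 = 68.0765, i.e. 68.08 to two decimal places.
The low-risk type prefers to separate.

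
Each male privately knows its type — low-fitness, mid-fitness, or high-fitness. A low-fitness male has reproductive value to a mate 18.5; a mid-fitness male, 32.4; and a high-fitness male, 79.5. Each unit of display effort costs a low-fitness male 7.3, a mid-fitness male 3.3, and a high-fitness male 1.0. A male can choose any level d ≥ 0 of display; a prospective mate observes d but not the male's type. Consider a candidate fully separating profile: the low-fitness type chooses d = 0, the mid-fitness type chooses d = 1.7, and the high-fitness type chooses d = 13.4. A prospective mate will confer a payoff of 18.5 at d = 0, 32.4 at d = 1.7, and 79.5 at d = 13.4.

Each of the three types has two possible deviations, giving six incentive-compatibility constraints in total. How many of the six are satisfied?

High-fitness (own payoff 79.5 − 1.0×13.4 = 66.1): to d=0 gives 18.5 → no gain ✓; to d=1.7 gives 32.4 − 1.0×1.7 = 30.7 → no gain ✓.
Mid-fitness (own payoff 32.4 − 3.3×1.7 = 26.79): to d=0 gives 18.5 → no gain ✓; to d=13.4 gives 79.5 − 3.3×13.4 = 35.28 → profitable ✗.
Low-fitness (own payoff 18.5): to d=1.7 gives 32.4 − 7.3×1.7 = 19.99 → profitable ✗; to d=13.4 gives 79.5 − 7.3×13.4 = -18.32 → no gain ✓.
4 of the 6 constraints hold; not an equilibrium.

4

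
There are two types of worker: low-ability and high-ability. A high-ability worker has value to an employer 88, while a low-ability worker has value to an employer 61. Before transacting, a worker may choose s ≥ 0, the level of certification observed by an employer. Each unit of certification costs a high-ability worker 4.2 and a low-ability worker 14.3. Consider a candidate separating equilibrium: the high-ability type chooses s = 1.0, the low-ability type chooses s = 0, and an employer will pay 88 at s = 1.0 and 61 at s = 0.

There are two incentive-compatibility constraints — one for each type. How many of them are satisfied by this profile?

High-ability type: signal → 88 − 4.2 × 1.0 = 83.8; deviate to 0 → 61. IC holds (83.8 ≥ 61).
Low-ability type: stay at 0 → 61; mimic → 88 − 14.3 × 1.0 = 73.7. IC fails (61 < 73.7).
1 of 2 constraints hold, so this profile is not an equilibrium.

1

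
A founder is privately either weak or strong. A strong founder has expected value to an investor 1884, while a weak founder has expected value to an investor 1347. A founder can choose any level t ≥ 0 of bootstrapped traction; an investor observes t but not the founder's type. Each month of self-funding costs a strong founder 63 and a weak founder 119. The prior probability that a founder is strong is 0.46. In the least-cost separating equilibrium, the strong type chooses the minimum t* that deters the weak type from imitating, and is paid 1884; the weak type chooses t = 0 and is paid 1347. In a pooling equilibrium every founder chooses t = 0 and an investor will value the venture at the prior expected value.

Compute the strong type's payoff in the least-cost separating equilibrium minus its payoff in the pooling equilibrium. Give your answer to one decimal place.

Least-cost separating signal: t* solves 1347 = 1884 − 119·t*, so t* = (1884 − 1347)/119 ≈ 4.5126.
Strong type's separating payoff: 1884 − 63 × t* = 1884 − 63 × (1884 − 1347)/119 = 1884 − 33831/119 ≈ 1599.706.
Pooling payoff: 0.46 × 1884 + 0.54 × 1347 = 1594.02.
Difference: 1599.706 − 1594.02 = 5.686, i.e. 5.7 to one decimal place.
The strong type prefers to separate.

5.7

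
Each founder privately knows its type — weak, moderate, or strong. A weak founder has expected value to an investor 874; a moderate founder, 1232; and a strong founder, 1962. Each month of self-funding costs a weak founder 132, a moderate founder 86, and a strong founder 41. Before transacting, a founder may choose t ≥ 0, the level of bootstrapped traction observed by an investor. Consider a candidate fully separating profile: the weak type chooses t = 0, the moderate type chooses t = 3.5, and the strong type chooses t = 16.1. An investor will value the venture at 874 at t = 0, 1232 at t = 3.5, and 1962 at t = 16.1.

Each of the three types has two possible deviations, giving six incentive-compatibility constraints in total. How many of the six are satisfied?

6

Moderate (own payoff 1232 − 86×3.5 = 931): to t=0 gives 874 → no gain ✓; to t=16.1 gives 1962 − 86×16.1 = 577.4 → no gain ✓.
Weak (own payoff 874): to t=3.5 gives 1232 − 132×3.5 = 770 → no gain ✓; to t=16.1 gives 1962 − 132×16.1 = -163.2 → no gain ✓.
Strong (own payoff 1962 − 41×16.1 = 1301.9): to t=0 gives 874 → no gain ✓; to t=3.5 gives 1232 − 41×3.5 = 1088.5 → no gain ✓.
6 of the 6 constraints hold; this profile is a separating equilibrium.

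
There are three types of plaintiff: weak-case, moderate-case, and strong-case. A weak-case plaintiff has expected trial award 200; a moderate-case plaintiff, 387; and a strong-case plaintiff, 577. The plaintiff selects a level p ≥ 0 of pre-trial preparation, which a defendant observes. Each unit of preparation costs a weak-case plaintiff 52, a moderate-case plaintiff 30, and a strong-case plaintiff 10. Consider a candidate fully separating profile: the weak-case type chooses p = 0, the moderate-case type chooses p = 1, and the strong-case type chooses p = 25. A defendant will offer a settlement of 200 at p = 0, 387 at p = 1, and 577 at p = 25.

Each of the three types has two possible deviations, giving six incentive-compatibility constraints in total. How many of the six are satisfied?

Strong-case (own payoff 577 − 10×25 = 327): to p=0 gives 200 → no gain ✓; to p=1 gives 387 − 10×1 = 377 → profitable ✗.
Weak-case (own payoff 200): to p=1 gives 387 − 52×1 = 335 → profitable ✗; to p=25 gives 577 − 52×25 = -723 → no gain ✓.
Moderate-case (own payoff 387 − 30×1 = 357): to p=0 gives 200 → no gain ✓; to p=25 gives 577 − 30×25 = -173 → no gain ✓.
4 of the 6 constraints hold; not an equilibrium.

4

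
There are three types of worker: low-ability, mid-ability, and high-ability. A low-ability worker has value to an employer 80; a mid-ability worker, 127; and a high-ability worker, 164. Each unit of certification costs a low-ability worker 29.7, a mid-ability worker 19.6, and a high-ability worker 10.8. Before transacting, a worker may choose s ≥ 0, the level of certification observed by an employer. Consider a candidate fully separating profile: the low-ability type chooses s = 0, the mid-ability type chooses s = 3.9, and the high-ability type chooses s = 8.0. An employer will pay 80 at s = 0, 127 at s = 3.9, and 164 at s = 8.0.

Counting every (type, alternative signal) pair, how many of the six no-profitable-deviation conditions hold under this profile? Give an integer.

3

High-ability (own payoff 164 − 10.8×8.0 = 77.6): to s=0 gives 80 → profitable ✗; to s=3.9 gives 127 − 10.8×3.9 = 84.88 → profitable ✗.
Low-ability (own payoff 80): to s=3.9 gives 127 − 29.7×3.9 = 11.17 → no gain ✓; to s=8.0 gives 164 − 29.7×8.0 = -73.6 → no gain ✓.
Mid-ability (own payoff 127 − 19.6×3.9 = 50.56): to s=0 gives 80 → profitable ✗; to s=8.0 gives 164 − 19.6×8.0 = 7.2 → no gain ✓.
3 of the 6 constraints hold; not an equilibrium.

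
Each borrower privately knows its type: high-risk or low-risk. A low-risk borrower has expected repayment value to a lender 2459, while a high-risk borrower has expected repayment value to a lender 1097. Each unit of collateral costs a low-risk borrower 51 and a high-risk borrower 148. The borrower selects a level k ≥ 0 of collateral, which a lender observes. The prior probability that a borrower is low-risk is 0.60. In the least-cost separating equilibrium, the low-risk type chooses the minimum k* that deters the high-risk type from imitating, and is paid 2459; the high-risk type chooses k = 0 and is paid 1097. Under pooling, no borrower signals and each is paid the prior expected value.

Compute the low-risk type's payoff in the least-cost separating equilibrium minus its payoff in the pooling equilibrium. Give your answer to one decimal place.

75.5

Least-cost separating signal: k* solves 1097 = 2459 − 148·k*, so k* = (2459 − 1097)/148 ≈ 9.2027.
Low-risk type's separating payoff: 2459 − 51 × k* = 2459 − 51 × (2459 − 1097)/148 = 2459 − 69462/148 ≈ 1989.662.
Pooling payoff: 0.60 × 2459 + 0.40 × 1097 = 1914.2.
Difference: 1989.662 − 1914.2 = 75.462, i.e. 75.5 to one decimal place.
The low-risk type prefers to separate.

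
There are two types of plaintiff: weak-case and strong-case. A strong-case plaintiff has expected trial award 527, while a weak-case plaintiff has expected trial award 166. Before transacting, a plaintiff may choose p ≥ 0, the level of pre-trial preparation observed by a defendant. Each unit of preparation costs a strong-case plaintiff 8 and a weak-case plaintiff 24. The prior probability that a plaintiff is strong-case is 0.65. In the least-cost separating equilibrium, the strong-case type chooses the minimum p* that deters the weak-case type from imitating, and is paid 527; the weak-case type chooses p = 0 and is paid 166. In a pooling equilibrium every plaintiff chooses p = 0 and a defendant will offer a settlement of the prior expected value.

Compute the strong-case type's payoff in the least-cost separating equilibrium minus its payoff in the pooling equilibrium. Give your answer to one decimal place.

6.0

Least-cost separating signal: p* solves 166 = 527 − 24·p*, so p* = (527 − 166)/24 ≈ 15.0417.
Strong-case type's separating payoff: 527 − 8 × p* = 527 − 8 × (527 − 166)/24 = 527 − 2888/24 ≈ 406.667.
Pooling payoff: 0.65 × 527 + 0.35 × 166 = 400.65.
Difference: 406.667 − 400.65 = 6.017, i.e. 6.0 to one decimal place.
The strong-case type prefers to separate.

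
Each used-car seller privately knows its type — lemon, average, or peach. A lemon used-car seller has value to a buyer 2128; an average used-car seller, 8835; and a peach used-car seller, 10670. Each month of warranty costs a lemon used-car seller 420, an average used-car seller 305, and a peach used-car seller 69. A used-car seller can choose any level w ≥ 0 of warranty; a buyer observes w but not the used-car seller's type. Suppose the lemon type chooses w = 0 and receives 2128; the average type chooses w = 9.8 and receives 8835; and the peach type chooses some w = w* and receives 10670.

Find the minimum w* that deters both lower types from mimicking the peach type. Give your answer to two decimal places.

20.34

Average type (on-path payoff 8835 − 305×9.8 = 5846) won't mimic when 5846 ≥ 10670 − 305·w*, i.e. w* ≥ 15.82.
Lemon type (on-path payoff 2128) won't mimic when 2128 ≥ 10670 − 420·w*, i.e. w* ≥ 20.34.
Both must hold, so w* = max(20.34, 15.82) = 20.34. The lemon type's constraint binds.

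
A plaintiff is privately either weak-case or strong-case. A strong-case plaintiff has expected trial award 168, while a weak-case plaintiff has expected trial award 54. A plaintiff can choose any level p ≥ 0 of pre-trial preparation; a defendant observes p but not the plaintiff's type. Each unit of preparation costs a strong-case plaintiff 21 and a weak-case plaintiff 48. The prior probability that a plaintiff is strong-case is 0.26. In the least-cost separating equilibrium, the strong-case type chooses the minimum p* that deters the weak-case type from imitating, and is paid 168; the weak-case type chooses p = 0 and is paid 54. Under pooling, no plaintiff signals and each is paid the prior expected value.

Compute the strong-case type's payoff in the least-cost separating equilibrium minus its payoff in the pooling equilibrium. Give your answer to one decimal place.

Least-cost separating signal: p* solves 54 = 168 − 48·p*, so p* = (168 − 54)/48 = 2.375.
Strong-case type's separating payoff: 168 − 21 × p* = 168 − 21 × (168 − 54)/48 = 168 − 2394/48 = 118.125.
Pooling payoff: 0.26 × 168 + 0.74 × 54 = 83.64.
Difference: 118.125 − 83.64 = 34.485, i.e. 34.5 to one decimal place.
The strong-case type prefers to separate.

34.5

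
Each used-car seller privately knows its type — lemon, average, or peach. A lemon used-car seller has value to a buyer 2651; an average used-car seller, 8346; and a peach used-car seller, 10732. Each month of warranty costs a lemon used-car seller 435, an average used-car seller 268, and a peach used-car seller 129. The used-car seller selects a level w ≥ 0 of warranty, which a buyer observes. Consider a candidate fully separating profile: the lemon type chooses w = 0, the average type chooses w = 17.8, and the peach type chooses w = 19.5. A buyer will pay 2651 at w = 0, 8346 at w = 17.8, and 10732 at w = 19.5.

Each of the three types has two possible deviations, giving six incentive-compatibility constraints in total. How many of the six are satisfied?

Peach (own payoff 10732 − 129×19.5 = 8216.5): to w=0 gives 2651 → no gain ✓; to w=17.8 gives 8346 − 129×17.8 = 6049.8 → no gain ✓.
Lemon (own payoff 2651): to w=17.8 gives 8346 − 435×17.8 = 603 → no gain ✓; to w=19.5 gives 10732 − 435×19.5 = 2249.5 → no gain ✓.
Average (own payoff 8346 − 268×17.8 = 3575.6): to w=0 gives 2651 → no gain ✓; to w=19.5 gives 10732 − 268×19.5 = 5506 → profitable ✗.
5 of the 6 constraints hold; not an equilibrium.

5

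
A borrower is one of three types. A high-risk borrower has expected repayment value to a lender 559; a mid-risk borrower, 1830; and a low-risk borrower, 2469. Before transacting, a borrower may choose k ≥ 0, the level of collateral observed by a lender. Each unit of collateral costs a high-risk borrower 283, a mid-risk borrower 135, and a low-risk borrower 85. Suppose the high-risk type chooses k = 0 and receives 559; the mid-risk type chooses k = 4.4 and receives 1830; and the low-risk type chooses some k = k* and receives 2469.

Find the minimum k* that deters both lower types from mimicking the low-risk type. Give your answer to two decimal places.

Mid-risk type (on-path payoff 1830 − 135×4.4 = 1236) won't mimic when 1236 ≥ 2469 − 135·k*, i.e. k* ≥ 9.13.
High-risk type (on-path payoff 559) won't mimic when 559 ≥ 2469 − 283·k*, i.e. k* ≥ 6.75.
Both must hold, so k* = max(6.75, 9.13) = 9.13. The mid-risk type's constraint binds.

9.13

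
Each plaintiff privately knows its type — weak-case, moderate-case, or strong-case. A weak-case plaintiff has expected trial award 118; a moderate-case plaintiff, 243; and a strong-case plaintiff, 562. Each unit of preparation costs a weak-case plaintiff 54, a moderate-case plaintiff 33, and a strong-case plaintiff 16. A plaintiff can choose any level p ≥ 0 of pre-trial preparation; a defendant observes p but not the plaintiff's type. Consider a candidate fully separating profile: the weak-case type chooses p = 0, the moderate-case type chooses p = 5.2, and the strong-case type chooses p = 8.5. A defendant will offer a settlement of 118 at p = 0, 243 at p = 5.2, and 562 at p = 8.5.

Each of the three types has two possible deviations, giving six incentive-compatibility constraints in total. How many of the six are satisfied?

Weak-case (own payoff 118): to p=5.2 gives 243 − 54×5.2 = -37.8 → no gain ✓; to p=8.5 gives 562 − 54×8.5 = 103 → no gain ✓.
Strong-case (own payoff 562 − 16×8.5 = 426): to p=0 gives 118 → no gain ✓; to p=5.2 gives 243 − 16×5.2 = 159.8 → no gain ✓.
Moderate-case (own payoff 243 − 33×5.2 = 71.4): to p=0 gives 118 → profitable ✗; to p=8.5 gives 562 − 33×8.5 = 281.5 → profitable ✗.
4 of the 6 constraints hold; not an equilibrium.

4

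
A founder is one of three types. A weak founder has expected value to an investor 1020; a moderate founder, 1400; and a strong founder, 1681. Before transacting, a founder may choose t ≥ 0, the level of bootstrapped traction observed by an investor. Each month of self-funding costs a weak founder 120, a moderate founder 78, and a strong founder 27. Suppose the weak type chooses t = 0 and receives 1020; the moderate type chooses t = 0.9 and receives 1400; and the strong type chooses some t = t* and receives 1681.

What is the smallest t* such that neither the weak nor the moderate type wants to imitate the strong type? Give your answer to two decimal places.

5.51

Moderate type (on-path payoff 1400 − 78×0.9 = 1329.8) won't mimic when 1329.8 ≥ 1681 − 78·t*, i.e. t* ≥ 4.50.
Weak type (on-path payoff 1020) won't mimic when 1020 ≥ 1681 − 120·t*, i.e. t* ≥ 5.51.
Both must hold, so t* = max(5.51, 4.50) = 5.51. The weak type's constraint binds.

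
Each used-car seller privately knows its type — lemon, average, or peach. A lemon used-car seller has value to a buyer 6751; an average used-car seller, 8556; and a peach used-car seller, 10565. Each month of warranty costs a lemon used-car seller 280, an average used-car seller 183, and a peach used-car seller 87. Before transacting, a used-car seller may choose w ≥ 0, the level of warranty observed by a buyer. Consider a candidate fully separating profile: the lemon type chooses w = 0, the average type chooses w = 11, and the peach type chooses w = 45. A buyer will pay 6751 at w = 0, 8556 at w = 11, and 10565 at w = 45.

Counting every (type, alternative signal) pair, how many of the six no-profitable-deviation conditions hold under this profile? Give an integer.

Lemon (own payoff 6751): to w=11 gives 8556 − 280×11 = 5476 → no gain ✓; to w=45 gives 10565 − 280×45 = -2035 → no gain ✓.
Average (own payoff 8556 − 183×11 = 6543): to w=0 gives 6751 → profitable ✗; to w=45 gives 10565 − 183×45 = 2330 → no gain ✓.
Peach (own payoff 10565 − 87×45 = 6650): to w=0 gives 6751 → profitable ✗; to w=11 gives 8556 − 87×11 = 7599 → profitable ✗.
3 of the 6 constraints hold; not an equilibrium.

3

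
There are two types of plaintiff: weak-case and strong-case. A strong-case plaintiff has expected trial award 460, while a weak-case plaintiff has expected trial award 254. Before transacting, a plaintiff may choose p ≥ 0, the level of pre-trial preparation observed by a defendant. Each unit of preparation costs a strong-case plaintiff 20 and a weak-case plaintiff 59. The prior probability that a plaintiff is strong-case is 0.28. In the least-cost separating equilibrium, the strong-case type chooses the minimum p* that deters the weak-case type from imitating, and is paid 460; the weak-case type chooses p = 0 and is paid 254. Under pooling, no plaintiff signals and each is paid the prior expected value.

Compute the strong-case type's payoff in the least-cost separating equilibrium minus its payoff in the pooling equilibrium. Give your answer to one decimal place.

Least-cost separating signal: p* solves 254 = 460 − 59·p*, so p* = (460 − 254)/59 ≈ 3.4915.
Strong-case type's separating payoff: 460 − 20 × p* = 460 − 20 × (460 − 254)/59 = 460 − 4120/59 ≈ 390.169.
Pooling payoff: 0.28 × 460 + 0.72 × 254 = 311.68.
Difference: 390.169 − 311.68 = 78.489, i.e. 78.5 to one decimal place.
The strong-case type prefers to separate.

78.5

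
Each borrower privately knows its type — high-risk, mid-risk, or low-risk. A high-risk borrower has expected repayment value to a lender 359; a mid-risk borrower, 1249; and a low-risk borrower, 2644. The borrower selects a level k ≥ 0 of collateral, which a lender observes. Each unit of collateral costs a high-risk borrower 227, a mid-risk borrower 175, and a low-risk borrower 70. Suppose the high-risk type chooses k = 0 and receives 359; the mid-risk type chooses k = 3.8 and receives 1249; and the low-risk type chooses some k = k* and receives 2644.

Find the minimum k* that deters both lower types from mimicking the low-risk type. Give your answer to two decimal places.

11.77

High-risk type (on-path payoff 359) won't mimic when 359 ≥ 2644 − 227·k*, i.e. k* ≥ 10.07.
Mid-risk type (on-path payoff 1249 − 175×3.8 = 584) won't mimic when 584 ≥ 2644 − 175·k*, i.e. k* ≥ 11.77.
Both must hold, so k* = max(10.07, 11.77) = 11.77. The mid-risk type's constraint binds.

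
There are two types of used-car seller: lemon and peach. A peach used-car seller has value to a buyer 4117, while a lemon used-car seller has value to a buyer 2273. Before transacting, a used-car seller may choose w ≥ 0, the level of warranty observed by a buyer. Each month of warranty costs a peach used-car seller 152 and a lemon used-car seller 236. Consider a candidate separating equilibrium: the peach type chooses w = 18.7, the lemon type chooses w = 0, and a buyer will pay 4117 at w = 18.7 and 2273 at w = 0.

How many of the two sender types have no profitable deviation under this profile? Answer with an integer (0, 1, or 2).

Peach type: signal → 4117 − 152 × 18.7 = 1274.6; deviate to 0 → 2273. IC fails (1274.6 < 2273).
Lemon type: stay at 0 → 2273; mimic → 4117 − 236 × 18.7 = -296.2. IC holds (2273 ≥ -296.2).
1 of 2 constraints hold, so this profile is not an equilibrium.

1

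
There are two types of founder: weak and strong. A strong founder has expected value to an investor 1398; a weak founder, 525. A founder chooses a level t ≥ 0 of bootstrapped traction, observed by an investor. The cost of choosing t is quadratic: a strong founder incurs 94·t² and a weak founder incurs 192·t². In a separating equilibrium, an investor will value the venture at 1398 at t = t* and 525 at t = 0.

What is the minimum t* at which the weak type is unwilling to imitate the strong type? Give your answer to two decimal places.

The weak type at t = 0 receives 525; imitating at t* yields 1398 − 192·t*².
Indifference: 525 = 1398 − 192·t*², so t*² = (1398 − 525) / 192 ≈ 4.5469.
t* = √4.5469 ≈ 2.13.

2.13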